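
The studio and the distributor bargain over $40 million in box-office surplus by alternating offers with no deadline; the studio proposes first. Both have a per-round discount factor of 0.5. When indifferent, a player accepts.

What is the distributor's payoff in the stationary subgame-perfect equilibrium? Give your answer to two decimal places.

Let x be the studio's share when the studio proposes and y be the distributor's share when the distributor proposes.
The distributor accepts iff offered ≥ 0.5·y, so x = 40 − 0.5y. Symmetrically y = 40 − 0.5x.
Substituting: x = 40 − 0.5(40 − 0.5x), giving x(1 − 0.5·0.5) = 40(1 − 0.5).
So x = 40 × 0.5 / 0.75 ≈ 26.6667, and the distributor receives 40 − x ≈ 13.3333.

13.33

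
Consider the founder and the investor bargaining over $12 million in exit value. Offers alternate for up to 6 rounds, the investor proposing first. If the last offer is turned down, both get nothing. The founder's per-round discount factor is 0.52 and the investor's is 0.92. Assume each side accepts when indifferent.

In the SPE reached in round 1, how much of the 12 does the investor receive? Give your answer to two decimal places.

9.83

Work backward from the last round.
Round 6 (the founder proposes): rejection yields 0 for the investor; the founder offers 0 and keeps 12.
Round 5 (the investor proposes): the founder can get 12 next round, worth 0.52 × 12 = 6.24 now; the investor offers that and keeps 5.76.
Round 4 (the founder proposes): the investor can get 5.76 next round, worth 0.92 × 5.76 = 5.2992 now, so the founder offers 5.2992, keeping 6.7008.
Round 3 (the investor proposes): the founder can get 6.7008 next round, worth 0.52 × 6.7008 = 3.484416 now; the investor offers that and keeps 8.515584.
Round 2 (the founder proposes): the investor can get 8.515584 next round, worth 0.92 × 8.515584 = 7.83433728 now. The founder offers 7.83433728 and keeps 12 − 7.83433728 = 4.16566272.
Round 1 (the investor proposes): the founder can get 4.16566272 next round, worth 0.52 × 4.16566272 = 2.1661446144 now, so the investor offers 2.1661446144, keeping 9.8338553856.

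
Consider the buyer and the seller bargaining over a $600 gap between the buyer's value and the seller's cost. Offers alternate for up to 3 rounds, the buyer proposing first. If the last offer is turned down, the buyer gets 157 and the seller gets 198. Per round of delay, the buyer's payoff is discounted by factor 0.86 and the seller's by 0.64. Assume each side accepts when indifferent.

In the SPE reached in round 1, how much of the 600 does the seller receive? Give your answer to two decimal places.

162.74

Solve by backward induction from round 3.
Round 3 (the buyer proposes): the seller gets 198 if talks fail, so the buyer offers 198 and keeps 402.
Round 2 (the seller proposes): the buyer can get 402 next round, worth 0.86 × 402 = 345.72 now; the seller offers that and keeps 254.28.
Round 1 (the buyer proposes): the seller can get 254.28 next round, worth 0.64 × 254.28 = 162.7392 now. The buyer offers 162.7392 and keeps 600 − 162.7392 = 437.2608.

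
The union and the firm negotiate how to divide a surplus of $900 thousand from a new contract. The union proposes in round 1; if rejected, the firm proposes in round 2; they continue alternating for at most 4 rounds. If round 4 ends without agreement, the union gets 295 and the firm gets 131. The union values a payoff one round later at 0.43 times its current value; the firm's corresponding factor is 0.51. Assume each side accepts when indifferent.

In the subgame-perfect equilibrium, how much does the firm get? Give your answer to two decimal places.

Round 4 (the firm proposes): the union gets 295 if talks fail, so the firm offers 295 and keeps 605.
Round 3 (the union proposes): the firm can get 605 next round, worth 0.51 × 605 = 308.55 now. The union offers 308.55 and keeps 900 − 308.55 = 591.45.
Round 2 (the firm proposes): the union can get 591.45 next round, worth 0.43 × 591.45 = 254.3235 now; the firm offers that and keeps 645.6765.
Round 1 (the union proposes): the firm can get 645.6765 next round, worth 0.51 × 645.6765 = 329.295015 now. The union offers 329.295015 and keeps 900 − 329.295015 = 570.704985.

329.30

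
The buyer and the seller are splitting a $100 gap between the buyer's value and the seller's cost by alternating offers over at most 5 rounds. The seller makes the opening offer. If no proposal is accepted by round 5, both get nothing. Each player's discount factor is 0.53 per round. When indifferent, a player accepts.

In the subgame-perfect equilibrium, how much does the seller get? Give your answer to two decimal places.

By backward induction:
Round 5 (the seller proposes): the buyer will accept anything ≥ 0, so the seller offers 0 and keeps 100.
Round 4 (the buyer proposes): the seller can get 100 next round, worth 0.53 × 100 = 53 now, so the buyer offers 53, keeping 47.
Round 3 (the seller proposes): the buyer can get 47 next round, worth 0.53 × 47 = 24.91 now. The seller offers 24.91 and keeps 100 − 24.91 = 75.09.
Round 2 (the buyer proposes): the seller can get 75.09 next round, worth 0.53 × 75.09 = 39.7977 now, so the buyer offers 39.7977, keeping 60.2023.
Round 1 (the seller proposes): the buyer can get 60.2023 next round, worth 0.53 × 60.2023 = 31.907219 now. The seller offers 31.907219 and keeps 100 − 31.907219 = 68.092781.

68.09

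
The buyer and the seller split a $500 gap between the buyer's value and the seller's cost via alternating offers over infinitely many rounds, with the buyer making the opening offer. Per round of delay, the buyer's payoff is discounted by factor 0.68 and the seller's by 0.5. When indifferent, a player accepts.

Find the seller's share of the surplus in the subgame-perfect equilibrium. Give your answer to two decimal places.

In a stationary SPE each proposer offers the other exactly their discounted continuation value.
If the buyer keeps x when proposing and the seller keeps y when proposing, then x = 500 − 0.5y and y = 500 − 0.68x.
Solving: x = 500(1 − 0.5) / (1 − 0.68·0.5) = 250 / 0.66 ≈ 378.7879.
The seller gets 500 − 378.7879 ≈ 121.2121.

121.21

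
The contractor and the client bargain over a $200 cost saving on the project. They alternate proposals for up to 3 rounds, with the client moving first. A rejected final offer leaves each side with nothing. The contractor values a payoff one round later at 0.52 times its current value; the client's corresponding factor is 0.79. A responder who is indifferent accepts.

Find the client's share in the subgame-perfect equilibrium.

178.16

Round 3 (the client proposes): the contractor will accept anything ≥ 0, so the client offers 0 and keeps 200.
Round 2 (the contractor proposes): the client can get 200 next round, worth 0.79 × 200 = 158 now. The contractor offers 158 and keeps 200 − 158 = 42.
Round 1 (the client proposes): the contractor can get 42 next round, worth 0.52 × 42 = 21.84 now, so the client offers 21.84, keeping 178.16.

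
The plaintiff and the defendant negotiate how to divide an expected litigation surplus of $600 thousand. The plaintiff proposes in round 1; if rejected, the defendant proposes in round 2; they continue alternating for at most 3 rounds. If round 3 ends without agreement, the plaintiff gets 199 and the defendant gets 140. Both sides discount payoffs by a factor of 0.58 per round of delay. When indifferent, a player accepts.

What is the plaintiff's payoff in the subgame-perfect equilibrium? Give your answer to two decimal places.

Round 3 (the plaintiff proposes): the defendant gets 140 if talks fail, so the plaintiff offers 140 and keeps 460.
Round 2 (the defendant proposes): the plaintiff can get 460 next round, worth 0.58 × 460 = 266.8 now; the defendant offers that and keeps 333.2.
Round 1 (the plaintiff proposes): the defendant can get 333.2 next round, worth 0.58 × 333.2 = 193.256 now. The plaintiff offers 193.256 and keeps 600 − 193.256 = 406.744.

406.74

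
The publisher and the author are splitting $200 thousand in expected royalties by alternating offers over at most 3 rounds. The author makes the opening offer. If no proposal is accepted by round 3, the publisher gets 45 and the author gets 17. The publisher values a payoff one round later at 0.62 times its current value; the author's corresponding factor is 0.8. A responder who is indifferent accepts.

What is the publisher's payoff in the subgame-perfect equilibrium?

Solve by backward induction from round 3.
Round 3 (the author proposes): the publisher gets 45 if talks fail, so the author offers 45 and keeps 155.
Round 2 (the publisher proposes): the author can get 155 next round, worth 0.8 × 155 = 124 now, so the publisher offers 124, keeping 76.
Round 1 (the author proposes): the publisher can get 76 next round, worth 0.62 × 76 = 47.12 now, so the author offers 47.12, keeping 152.88.

47.12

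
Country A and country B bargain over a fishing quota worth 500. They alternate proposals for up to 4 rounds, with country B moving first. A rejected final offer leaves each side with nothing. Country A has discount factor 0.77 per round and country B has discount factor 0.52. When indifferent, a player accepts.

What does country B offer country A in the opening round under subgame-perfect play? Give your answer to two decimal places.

338.95

By backward induction:
Round 4 (country A proposes): rejection yields 0 for country B; country A offers 0 and keeps 500.
Round 3 (country B proposes): country A can get 500 next round, worth 0.77 × 500 = 385 now; country B offers that and keeps 115.
Round 2 (country A proposes): country B can get 115 next round, worth 0.52 × 115 = 59.8 now. Country A offers 59.8 and keeps 500 − 59.8 = 440.2.
Round 1 (country B proposes): country A can get 440.2 next round, worth 0.77 × 440.2 = 338.954 now. Country B offers 338.954 and keeps 500 − 338.954 = 161.046.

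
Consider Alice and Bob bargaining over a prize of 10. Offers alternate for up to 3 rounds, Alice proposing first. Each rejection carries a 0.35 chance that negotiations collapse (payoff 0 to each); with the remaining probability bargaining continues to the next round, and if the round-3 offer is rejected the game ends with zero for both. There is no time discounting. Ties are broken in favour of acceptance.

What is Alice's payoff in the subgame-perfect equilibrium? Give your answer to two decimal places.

Round 3 (Alice proposes): rejection yields 0 for Bob; Alice offers 0 and keeps 10.
Round 2 (Bob proposes): rejecting gives Alice an expected 0.65 × 10 = 6.5. Bob offers 6.5 and keeps 10 − 6.5 = 3.5.
Round 1 (Alice proposes): rejecting gives Bob an expected 0.65 × 3.5 = 2.275; Alice offers that and keeps 7.725.

7.73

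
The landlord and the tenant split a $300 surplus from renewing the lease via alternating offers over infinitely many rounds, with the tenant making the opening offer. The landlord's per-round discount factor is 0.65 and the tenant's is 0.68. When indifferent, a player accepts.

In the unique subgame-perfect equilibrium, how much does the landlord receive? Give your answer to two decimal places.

111.83

Let x be the tenant's share when the tenant proposes and y be the landlord's share when the landlord proposes.
The landlord accepts iff offered ≥ 0.65·y, so x = 300 − 0.65y. Symmetrically y = 300 − 0.68x.
Substituting: x = 300 − 0.65(300 − 0.68x), giving x(1 − 0.68·0.65) = 300(1 − 0.65).
So x = 300 × 0.35 / 0.558 ≈ 188.1720, and the landlord receives 300 − x ≈ 111.8280.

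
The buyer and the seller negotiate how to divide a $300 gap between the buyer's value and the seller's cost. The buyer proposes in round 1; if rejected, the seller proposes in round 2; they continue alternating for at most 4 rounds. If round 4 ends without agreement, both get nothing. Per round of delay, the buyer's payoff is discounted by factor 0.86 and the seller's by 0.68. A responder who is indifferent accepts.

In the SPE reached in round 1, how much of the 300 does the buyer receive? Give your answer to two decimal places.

Round 4 (the seller proposes): rejection yields 0 for the buyer; the seller offers 0 and keeps 300.
Round 3 (the buyer proposes): the seller can get 300 next round, worth 0.68 × 300 = 204 now. The buyer offers 204 and keeps 300 − 204 = 96.
Round 2 (the seller proposes): the buyer can get 96 next round, worth 0.86 × 96 = 82.56 now. The seller offers 82.56 and keeps 300 − 82.56 = 217.44.
Round 1 (the buyer proposes): the seller can get 217.44 next round, worth 0.68 × 217.44 = 147.8592 now, so the buyer offers 147.8592, keeping 152.1408.

152.14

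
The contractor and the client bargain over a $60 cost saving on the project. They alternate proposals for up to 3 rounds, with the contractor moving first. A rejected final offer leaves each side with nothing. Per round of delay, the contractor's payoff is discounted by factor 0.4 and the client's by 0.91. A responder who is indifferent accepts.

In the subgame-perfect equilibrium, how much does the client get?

By backward induction:
Round 3 (the contractor proposes): the client will accept anything ≥ 0, so the contractor offers 0 and keeps 60.
Round 2 (the client proposes): the contractor can get 60 next round, worth 0.4 × 60 = 24 now. The client offers 24 and keeps 60 − 24 = 36.
Round 1 (the contractor proposes): the client can get 36 next round, worth 0.91 × 36 = 32.76 now, so the contractor offers 32.76, keeping 27.24.

32.76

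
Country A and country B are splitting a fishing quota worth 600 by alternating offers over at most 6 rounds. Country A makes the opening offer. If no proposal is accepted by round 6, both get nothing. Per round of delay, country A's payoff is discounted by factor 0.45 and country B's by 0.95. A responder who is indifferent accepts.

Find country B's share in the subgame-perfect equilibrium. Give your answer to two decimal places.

Round 6 (country B proposes): country A will accept anything ≥ 0, so country B offers 0 and keeps 600.
Round 5 (country A proposes): country B can get 600 next round, worth 0.95 × 600 = 570 now. Country A offers 570 and keeps 600 − 570 = 30.
Round 4 (country B proposes): country A can get 30 next round, worth 0.45 × 30 = 13.5 now; country B offers that and keeps 586.5.
Round 3 (country A proposes): country B can get 586.5 next round, worth 0.95 × 586.5 = 557.175 now, so country A offers 557.175, keeping 42.825.
Round 2 (country B proposes): country A can get 42.825 next round, worth 0.45 × 42.825 = 19.27125 now. Country B offers 19.27125 and keeps 600 − 19.27125 = 580.72875.
Round 1 (country A proposes): country B can get 580.72875 next round, worth 0.95 × 580.72875 = 551.6923125 now; country A offers that and keeps 48.3076875.

551.69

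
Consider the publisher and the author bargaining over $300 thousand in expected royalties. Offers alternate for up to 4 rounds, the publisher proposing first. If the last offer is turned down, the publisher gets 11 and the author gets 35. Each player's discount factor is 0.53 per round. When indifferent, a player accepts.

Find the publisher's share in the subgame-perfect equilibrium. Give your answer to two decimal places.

By backward induction:
Round 4 (the author proposes): the publisher gets 11 if talks fail, so the author offers 11 and keeps 289.
Round 3 (the publisher proposes): the author can get 289 next round, worth 0.53 × 289 = 153.17 now. The publisher offers 153.17 and keeps 300 − 153.17 = 146.83.
Round 2 (the author proposes): the publisher can get 146.83 next round, worth 0.53 × 146.83 = 77.8199 now. The author offers 77.8199 and keeps 300 − 77.8199 = 222.1801.
Round 1 (the publisher proposes): the author can get 222.1801 next round, worth 0.53 × 222.1801 = 117.755453 now; the publisher offers that and keeps 182.244547.

182.24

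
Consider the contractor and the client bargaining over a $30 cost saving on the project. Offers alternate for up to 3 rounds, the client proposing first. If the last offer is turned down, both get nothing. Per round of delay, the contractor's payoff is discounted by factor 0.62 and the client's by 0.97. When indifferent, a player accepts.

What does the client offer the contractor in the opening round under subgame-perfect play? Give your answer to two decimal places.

Round 3 (the client proposes): rejection yields 0 for the contractor; the client offers 0 and keeps 30.
Round 2 (the contractor proposes): the client can get 30 next round, worth 0.97 × 30 = 29.1 now. The contractor offers 29.1 and keeps 30 − 29.1 = 0.9.
Round 1 (the client proposes): the contractor can get 0.9 next round, worth 0.62 × 0.9 = 0.558 now. The client offers 0.558 and keeps 30 − 0.558 = 29.442.

0.56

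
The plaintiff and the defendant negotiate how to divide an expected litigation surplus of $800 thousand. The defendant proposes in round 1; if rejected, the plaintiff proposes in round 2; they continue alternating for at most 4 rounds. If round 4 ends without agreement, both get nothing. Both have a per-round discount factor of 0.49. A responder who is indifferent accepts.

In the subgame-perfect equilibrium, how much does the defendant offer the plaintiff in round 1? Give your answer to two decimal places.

Round 4 (the plaintiff proposes): rejection yields 0 for the defendant; the plaintiff offers 0 and keeps 800.
Round 3 (the defendant proposes): the plaintiff can get 800 next round, worth 0.49 × 800 = 392 now. The defendant offers 392 and keeps 800 − 392 = 408.
Round 2 (the plaintiff proposes): the defendant can get 408 next round, worth 0.49 × 408 = 199.92 now. The plaintiff offers 199.92 and keeps 800 − 199.92 = 600.08.
Round 1 (the defendant proposes): the plaintiff can get 600.08 next round, worth 0.49 × 600.08 = 294.0392 now. The defendant offers 294.0392 and keeps 800 − 294.0392 = 505.9608.

294.04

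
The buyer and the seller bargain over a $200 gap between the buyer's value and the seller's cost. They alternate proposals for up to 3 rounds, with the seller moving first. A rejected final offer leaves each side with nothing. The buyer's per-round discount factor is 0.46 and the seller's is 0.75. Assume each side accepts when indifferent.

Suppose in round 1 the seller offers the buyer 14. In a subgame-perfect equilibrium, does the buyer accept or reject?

Round 3 (the seller proposes): rejection yields 0 for the buyer; the seller offers 0 and keeps 200.
Round 2 (the buyer proposes): the seller can get 200 next round, worth 0.75 × 200 = 150 now. The buyer offers 150 and keeps 200 − 150 = 50.
So by rejecting in round 1, the buyer gets 50 next round, worth 0.46 × 50 = 23 now.
Offer 14 < 23, so the buyer rejects.

Reject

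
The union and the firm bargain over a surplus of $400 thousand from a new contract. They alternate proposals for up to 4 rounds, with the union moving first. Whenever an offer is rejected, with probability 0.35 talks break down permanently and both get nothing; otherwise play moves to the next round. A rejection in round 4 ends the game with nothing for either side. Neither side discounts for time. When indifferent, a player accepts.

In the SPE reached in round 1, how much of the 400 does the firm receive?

Round 4 (the firm proposes): the union will accept anything ≥ 0, so the firm offers 0 and keeps 400.
Round 3 (the union proposes): rejecting gives the firm an expected 0.65 × 400 = 260. The union offers 260 and keeps 400 − 260 = 140.
Round 2 (the firm proposes): rejecting gives the union an expected 0.65 × 140 = 91. The firm offers 91 and keeps 400 − 91 = 309.
Round 1 (the union proposes): rejecting gives the firm an expected 0.65 × 309 = 200.85, so the union offers 200.85, keeping 199.15.

200.85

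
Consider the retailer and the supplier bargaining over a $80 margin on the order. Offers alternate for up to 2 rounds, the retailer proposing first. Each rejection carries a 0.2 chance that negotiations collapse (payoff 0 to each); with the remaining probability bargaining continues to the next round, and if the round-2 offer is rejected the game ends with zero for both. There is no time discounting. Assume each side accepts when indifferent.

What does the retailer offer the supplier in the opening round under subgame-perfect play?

Round 2 (the supplier proposes): rejection yields 0 for the retailer; the supplier offers 0 and keeps 80.
Round 1 (the retailer proposes): rejecting gives the supplier an expected 0.8 × 80 = 64; the retailer offers that and keeps 16.

64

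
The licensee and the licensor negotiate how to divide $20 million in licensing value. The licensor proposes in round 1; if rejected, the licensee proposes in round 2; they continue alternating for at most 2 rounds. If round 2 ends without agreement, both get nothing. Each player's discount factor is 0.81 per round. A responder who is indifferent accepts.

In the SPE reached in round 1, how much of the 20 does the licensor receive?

Round 2 (the licensee proposes): rejection yields 0 for the licensor; the licensee offers 0 and keeps 20.
Round 1 (the licensor proposes): the licensee can get 20 next round, worth 0.81 × 20 = 16.2 now. The licensor offers 16.2 and keeps 20 − 16.2 = 3.8.

3.8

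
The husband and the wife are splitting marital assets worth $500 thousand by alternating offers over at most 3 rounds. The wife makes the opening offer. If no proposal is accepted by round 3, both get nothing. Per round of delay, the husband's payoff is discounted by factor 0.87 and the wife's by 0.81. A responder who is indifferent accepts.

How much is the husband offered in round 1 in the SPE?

82.65

Round 3 (the wife proposes): the husband will accept anything ≥ 0, so the wife offers 0 and keeps 500.
Round 2 (the husband proposes): the wife can get 500 next round, worth 0.81 × 500 = 405 now. The husband offers 405 and keeps 500 − 405 = 95.
Round 1 (the wife proposes): the husband can get 95 next round, worth 0.87 × 95 = 82.65 now. The wife offers 82.65 and keeps 500 − 82.65 = 417.35.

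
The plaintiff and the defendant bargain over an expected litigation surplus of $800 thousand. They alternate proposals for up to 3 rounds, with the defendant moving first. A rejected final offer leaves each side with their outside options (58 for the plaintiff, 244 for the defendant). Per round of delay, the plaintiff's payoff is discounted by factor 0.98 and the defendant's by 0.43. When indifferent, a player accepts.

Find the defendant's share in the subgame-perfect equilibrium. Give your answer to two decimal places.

Round 3 (the defendant proposes): the plaintiff gets 58 if talks fail, so the defendant offers 58 and keeps 742.
Round 2 (the plaintiff proposes): the defendant can get 742 next round, worth 0.43 × 742 = 319.06 now. The plaintiff offers 319.06 and keeps 800 − 319.06 = 480.94.
Round 1 (the defendant proposes): the plaintiff can get 480.94 next round, worth 0.98 × 480.94 = 471.3212 now. The defendant offers 471.3212 and keeps 800 − 471.3212 = 328.6788.

328.68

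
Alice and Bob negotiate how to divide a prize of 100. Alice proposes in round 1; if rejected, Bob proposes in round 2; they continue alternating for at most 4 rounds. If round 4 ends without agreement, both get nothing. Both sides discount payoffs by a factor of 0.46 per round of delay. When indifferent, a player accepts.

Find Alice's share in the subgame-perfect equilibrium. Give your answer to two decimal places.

Round 4 (Bob proposes): Alice will accept anything ≥ 0, so Bob offers 0 and keeps 100.
Round 3 (Alice proposes): Bob can get 100 next round, worth 0.46 × 100 = 46 now; Alice offers that and keeps 54.
Round 2 (Bob proposes): Alice can get 54 next round, worth 0.46 × 54 = 24.84 now, so Bob offers 24.84, keeping 75.16.
Round 1 (Alice proposes): Bob can get 75.16 next round, worth 0.46 × 75.16 = 34.5736 now. Alice offers 34.5736 and keeps 100 − 34.5736 = 65.4264.

65.43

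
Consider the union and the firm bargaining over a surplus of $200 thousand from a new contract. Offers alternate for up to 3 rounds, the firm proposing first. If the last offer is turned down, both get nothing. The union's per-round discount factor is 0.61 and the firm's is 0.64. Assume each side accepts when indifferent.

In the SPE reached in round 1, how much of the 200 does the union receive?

43.92

Round 3 (the firm proposes): rejection yields 0 for the union; the firm offers 0 and keeps 200.
Round 2 (the union proposes): the firm can get 200 next round, worth 0.64 × 200 = 128 now. The union offers 128 and keeps 200 − 128 = 72.
Round 1 (the firm proposes): the union can get 72 next round, worth 0.61 × 72 = 43.92 now. The firm offers 43.92 and keeps 200 − 43.92 = 156.08.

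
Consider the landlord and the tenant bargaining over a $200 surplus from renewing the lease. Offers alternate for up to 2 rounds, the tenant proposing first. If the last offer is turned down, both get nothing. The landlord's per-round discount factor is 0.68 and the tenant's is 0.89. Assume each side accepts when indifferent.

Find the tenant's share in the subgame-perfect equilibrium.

Round 2 (the landlord proposes): rejection yields 0 for the tenant; the landlord offers 0 and keeps 200.
Round 1 (the tenant proposes): the landlord can get 200 next round, worth 0.68 × 200 = 136 now, so the tenant offers 136, keeping 64.

64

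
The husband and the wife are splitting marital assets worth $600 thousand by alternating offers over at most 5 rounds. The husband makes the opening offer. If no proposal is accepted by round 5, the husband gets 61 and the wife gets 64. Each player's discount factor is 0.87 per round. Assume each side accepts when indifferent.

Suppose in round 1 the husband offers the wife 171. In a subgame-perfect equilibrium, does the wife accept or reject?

Work out the wife's continuation value if the offer is rejected.
Round 5 (the husband proposes): the wife gets 64 if talks fail, so the husband offers 64 and keeps 536.
Round 4 (the wife proposes): the husband can get 536 next round, worth 0.87 × 536 = 466.32 now; the wife offers that and keeps 133.68.
Round 3 (the husband proposes): the wife can get 133.68 next round, worth 0.87 × 133.68 = 116.3016 now, so the husband offers 116.3016, keeping 483.6984.
Round 2 (the wife proposes): the husband can get 483.6984 next round, worth 0.87 × 483.6984 = 420.817608 now. The wife offers 420.817608 and keeps 600 − 420.817608 = 179.182392.
So by rejecting in round 1, the wife gets 179.182392 next round, worth 0.87 × 179.182392 = 155.88868104 now.
Offer 171 ≥ 155.88868104, so the wife accepts.

Accept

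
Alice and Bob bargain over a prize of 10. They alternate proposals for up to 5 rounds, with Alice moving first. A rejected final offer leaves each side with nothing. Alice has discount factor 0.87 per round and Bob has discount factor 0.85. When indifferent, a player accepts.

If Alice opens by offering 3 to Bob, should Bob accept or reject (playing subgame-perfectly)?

Round 5 (Alice proposes): rejection yields 0 for Bob; Alice offers 0 and keeps 10.
Round 4 (Bob proposes): Alice can get 10 next round, worth 0.87 × 10 = 8.7 now, so Bob offers 8.7, keeping 1.3.
Round 3 (Alice proposes): Bob can get 1.3 next round, worth 0.85 × 1.3 = 1.105 now, so Alice offers 1.105, keeping 8.895.
Round 2 (Bob proposes): Alice can get 8.895 next round, worth 0.87 × 8.895 = 7.73865 now; Bob offers that and keeps 2.26135.
So by rejecting in round 1, Bob gets 2.26135 next round, worth 0.85 × 2.26135 = 1.9221475 now.
Offer 3 ≥ 1.9221475, so Bob accepts.

Accept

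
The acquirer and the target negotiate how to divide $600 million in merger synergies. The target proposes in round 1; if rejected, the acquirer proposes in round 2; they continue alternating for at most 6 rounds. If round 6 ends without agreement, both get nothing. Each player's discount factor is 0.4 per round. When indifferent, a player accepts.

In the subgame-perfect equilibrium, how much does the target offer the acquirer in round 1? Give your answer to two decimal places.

173.18

Round 6 (the acquirer proposes): rejection yields 0 for the target; the acquirer offers 0 and keeps 600.
Round 5 (the target proposes): the acquirer can get 600 next round, worth 0.4 × 600 = 240 now; the target offers that and keeps 360.
Round 4 (the acquirer proposes): the target can get 360 next round, worth 0.4 × 360 = 144 now. The acquirer offers 144 and keeps 600 − 144 = 456.
Round 3 (the target proposes): the acquirer can get 456 next round, worth 0.4 × 456 = 182.4 now; the target offers that and keeps 417.6.
Round 2 (the acquirer proposes): the target can get 417.6 next round, worth 0.4 × 417.6 = 167.04 now; the acquirer offers that and keeps 432.96.
Round 1 (the target proposes): the acquirer can get 432.96 next round, worth 0.4 × 432.96 = 173.184 now; the target offers that and keeps 426.816.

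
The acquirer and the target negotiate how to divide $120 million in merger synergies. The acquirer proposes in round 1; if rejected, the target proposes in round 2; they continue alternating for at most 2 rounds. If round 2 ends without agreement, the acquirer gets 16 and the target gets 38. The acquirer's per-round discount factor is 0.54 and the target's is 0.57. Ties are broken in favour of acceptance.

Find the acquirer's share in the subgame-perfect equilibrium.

Solve by backward induction from round 2.
Round 2 (the target proposes): the acquirer gets 16 if talks fail, so the target offers 16 and keeps 104.
Round 1 (the acquirer proposes): the target can get 104 next round, worth 0.57 × 104 = 59.28 now, so the acquirer offers 59.28, keeping 60.72.

60.72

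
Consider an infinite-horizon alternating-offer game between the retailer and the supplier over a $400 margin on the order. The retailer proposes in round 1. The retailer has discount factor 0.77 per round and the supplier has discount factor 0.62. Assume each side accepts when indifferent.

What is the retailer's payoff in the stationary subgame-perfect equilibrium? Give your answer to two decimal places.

290.85

In a stationary SPE each proposer offers the other exactly their discounted continuation value.
If the retailer keeps x when proposing and the supplier keeps y when proposing, then x = 400 − 0.62y and y = 400 − 0.77x.
Solving: x = 400(1 − 0.62) / (1 − 0.77·0.62) = 152 / 0.5226 ≈ 290.8534.
The supplier gets 400 − 290.8534 ≈ 109.1466.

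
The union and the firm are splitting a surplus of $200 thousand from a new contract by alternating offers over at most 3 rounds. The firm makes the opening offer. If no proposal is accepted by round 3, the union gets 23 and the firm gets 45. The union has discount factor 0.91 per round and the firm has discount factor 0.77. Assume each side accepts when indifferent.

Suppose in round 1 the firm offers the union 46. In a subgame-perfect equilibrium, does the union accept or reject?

Work out the union's continuation value if the offer is rejected.
Round 3 (the firm proposes): the union gets 23 if talks fail, so the firm offers 23 and keeps 177.
Round 2 (the union proposes): the firm can get 177 next round, worth 0.77 × 177 = 136.29 now. The union offers 136.29 and keeps 200 − 136.29 = 63.71.
So by rejecting in round 1, the union gets 63.71 next round, worth 0.91 × 63.71 = 57.9761 now.
Offer 46 < 57.9761, so the union rejects.

Reject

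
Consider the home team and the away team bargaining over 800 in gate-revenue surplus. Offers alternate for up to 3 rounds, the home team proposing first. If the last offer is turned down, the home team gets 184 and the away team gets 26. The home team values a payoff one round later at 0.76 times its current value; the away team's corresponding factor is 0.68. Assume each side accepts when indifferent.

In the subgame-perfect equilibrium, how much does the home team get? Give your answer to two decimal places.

656.00

By backward induction:
Round 3 (the home team proposes): the away team gets 26 if talks fail, so the home team offers 26 and keeps 774.
Round 2 (the away team proposes): the home team can get 774 next round, worth 0.76 × 774 = 588.24 now. The away team offers 588.24 and keeps 800 − 588.24 = 211.76.
Round 1 (the home team proposes): the away team can get 211.76 next round, worth 0.68 × 211.76 = 143.9968 now, so the home team offers 143.9968, keeping 656.0032.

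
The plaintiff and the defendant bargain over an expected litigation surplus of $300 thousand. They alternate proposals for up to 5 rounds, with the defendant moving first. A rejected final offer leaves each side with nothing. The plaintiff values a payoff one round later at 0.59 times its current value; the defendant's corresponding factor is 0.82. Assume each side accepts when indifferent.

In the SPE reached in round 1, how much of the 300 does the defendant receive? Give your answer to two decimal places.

252.73

By backward induction:
Round 5 (the defendant proposes): the plaintiff will accept anything ≥ 0, so the defendant offers 0 and keeps 300.
Round 4 (the plaintiff proposes): the defendant can get 300 next round, worth 0.82 × 300 = 246 now. The plaintiff offers 246 and keeps 300 − 246 = 54.
Round 3 (the defendant proposes): the plaintiff can get 54 next round, worth 0.59 × 54 = 31.86 now, so the defendant offers 31.86, keeping 268.14.
Round 2 (the plaintiff proposes): the defendant can get 268.14 next round, worth 0.82 × 268.14 = 219.8748 now, so the plaintiff offers 219.8748, keeping 80.1252.
Round 1 (the defendant proposes): the plaintiff can get 80.1252 next round, worth 0.59 × 80.1252 = 47.273868 now, so the defendant offers 47.273868, keeping 252.726132.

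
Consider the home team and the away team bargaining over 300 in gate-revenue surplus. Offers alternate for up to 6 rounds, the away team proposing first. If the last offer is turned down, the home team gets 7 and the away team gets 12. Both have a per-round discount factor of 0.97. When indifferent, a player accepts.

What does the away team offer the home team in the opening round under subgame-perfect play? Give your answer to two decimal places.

264.26

Round 6 (the home team proposes): the away team gets 12 if talks fail, so the home team offers 12 and keeps 288.
Round 5 (the away team proposes): the home team can get 288 next round, worth 0.97 × 288 = 279.36 now, so the away team offers 279.36, keeping 20.64.
Round 4 (the home team proposes): the away team can get 20.64 next round, worth 0.97 × 20.64 = 20.0208 now; the home team offers that and keeps 279.9792.
Round 3 (the away team proposes): the home team can get 279.9792 next round, worth 0.97 × 279.9792 = 271.579824 now; the away team offers that and keeps 28.420176.
Round 2 (the home team proposes): the away team can get 28.420176 next round, worth 0.97 × 28.420176 = 27.56757072 now; the home team offers that and keeps 272.43242928.
Round 1 (the away team proposes): the home team can get 272.43242928 next round, worth 0.97 × 272.43242928 = 264.2594564016 now, so the away team offers 264.2594564016, keeping 35.7405435984.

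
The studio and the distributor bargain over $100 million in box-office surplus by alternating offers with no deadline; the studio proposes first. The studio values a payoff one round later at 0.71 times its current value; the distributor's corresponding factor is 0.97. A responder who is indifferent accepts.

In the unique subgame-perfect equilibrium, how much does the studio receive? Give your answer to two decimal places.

9.64

In a stationary SPE each proposer offers the other exactly their discounted continuation value.
If the studio keeps x when proposing and the distributor keeps y when proposing, then x = 100 − 0.97y and y = 100 − 0.71x.
Solving: x = 100(1 − 0.97) / (1 − 0.71·0.97) = 3 / 0.3113 ≈ 9.6370.
The distributor gets 100 − 9.6370 ≈ 90.3630.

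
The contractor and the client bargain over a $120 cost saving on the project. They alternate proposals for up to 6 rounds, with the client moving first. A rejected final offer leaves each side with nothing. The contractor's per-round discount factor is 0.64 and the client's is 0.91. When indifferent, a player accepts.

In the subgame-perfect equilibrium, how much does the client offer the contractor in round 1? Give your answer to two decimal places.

36.99

Round 6 (the contractor proposes): rejection yields 0 for the client; the contractor offers 0 and keeps 120.
Round 5 (the client proposes): the contractor can get 120 next round, worth 0.64 × 120 = 76.8 now. The client offers 76.8 and keeps 120 − 76.8 = 43.2.
Round 4 (the contractor proposes): the client can get 43.2 next round, worth 0.91 × 43.2 = 39.312 now; the contractor offers that and keeps 80.688.
Round 3 (the client proposes): the contractor can get 80.688 next round, worth 0.64 × 80.688 = 51.64032 now. The client offers 51.64032 and keeps 120 − 51.64032 = 68.35968.
Round 2 (the contractor proposes): the client can get 68.35968 next round, worth 0.91 × 68.35968 = 62.2073088 now. The contractor offers 62.2073088 and keeps 120 − 62.2073088 = 57.7926912.
Round 1 (the client proposes): the contractor can get 57.7926912 next round, worth 0.64 × 57.7926912 = 36.987322368 now, so the client offers 36.987322368, keeping 83.012677632.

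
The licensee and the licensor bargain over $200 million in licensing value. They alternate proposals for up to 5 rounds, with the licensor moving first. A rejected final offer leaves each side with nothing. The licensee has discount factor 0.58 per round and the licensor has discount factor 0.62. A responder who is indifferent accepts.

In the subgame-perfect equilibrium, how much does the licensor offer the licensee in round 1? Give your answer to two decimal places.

59.93

By backward induction:
Round 5 (the licensor proposes): the licensee will accept anything ≥ 0, so the licensor offers 0 and keeps 200.
Round 4 (the licensee proposes): the licensor can get 200 next round, worth 0.62 × 200 = 124 now, so the licensee offers 124, keeping 76.
Round 3 (the licensor proposes): the licensee can get 76 next round, worth 0.58 × 76 = 44.08 now. The licensor offers 44.08 and keeps 200 − 44.08 = 155.92.
Round 2 (the licensee proposes): the licensor can get 155.92 next round, worth 0.62 × 155.92 = 96.6704 now. The licensee offers 96.6704 and keeps 200 − 96.6704 = 103.3296.
Round 1 (the licensor proposes): the licensee can get 103.3296 next round, worth 0.58 × 103.3296 = 59.931168 now; the licensor offers that and keeps 140.068832.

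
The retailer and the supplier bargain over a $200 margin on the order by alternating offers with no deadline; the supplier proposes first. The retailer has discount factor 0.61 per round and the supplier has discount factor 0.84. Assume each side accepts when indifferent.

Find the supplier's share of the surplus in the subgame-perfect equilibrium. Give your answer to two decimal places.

Let x be the supplier's share when the supplier proposes and y be the retailer's share when the retailer proposes.
The retailer accepts iff offered ≥ 0.61·y, so x = 200 − 0.61y. Symmetrically y = 200 − 0.84x.
Substituting: x = 200 − 0.61(200 − 0.84x), giving x(1 − 0.84·0.61) = 200(1 − 0.61).
So x = 200 × 0.39 / 0.4876 ≈ 159.9672, and the retailer receives 200 − x ≈ 40.0328.

159.97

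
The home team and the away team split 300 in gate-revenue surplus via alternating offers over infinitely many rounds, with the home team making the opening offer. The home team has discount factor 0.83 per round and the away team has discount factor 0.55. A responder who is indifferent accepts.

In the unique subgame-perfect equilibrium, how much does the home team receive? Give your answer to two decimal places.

248.39

When the home team proposes, the away team accepts any offer worth at least 0.55 times what the away team would get by proposing next round; and vice versa.
This gives x = 300 − 0.55y and y = 300 − 0.83x, where x and y are each side's share when it proposes.
Hence (1 − 0.55·0.83)x = 300(1 − 0.55), i.e. 0.5435·x = 135.
x ≈ 248.3901; the away team's share is 300 − x ≈ 51.6099.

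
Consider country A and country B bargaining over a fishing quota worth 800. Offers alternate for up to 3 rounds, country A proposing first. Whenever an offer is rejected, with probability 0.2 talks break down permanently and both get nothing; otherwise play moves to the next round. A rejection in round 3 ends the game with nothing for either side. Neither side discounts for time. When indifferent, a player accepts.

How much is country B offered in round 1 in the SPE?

128

By backward induction:
Round 3 (country A proposes): rejection yields 0 for country B; country A offers 0 and keeps 800.
Round 2 (country B proposes): rejecting gives country A an expected 0.8 × 800 = 640. Country B offers 640 and keeps 800 − 640 = 160.
Round 1 (country A proposes): rejecting gives country B an expected 0.8 × 160 = 128; country A offers that and keeps 672.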